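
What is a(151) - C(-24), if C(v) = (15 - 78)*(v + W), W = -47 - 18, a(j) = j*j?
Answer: 17194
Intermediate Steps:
a(j) = j²
W = -65
C(v) = 4095 - 63*v (C(v) = (15 - 78)*(v - 65) = -63*(-65 + v) = 4095 - 63*v)
a(151) - C(-24) = 151² - (4095 - 63*(-24)) = 22801 - (4095 + 1512) = 22801 - 1*5607 = 22801 - 5607 = 17194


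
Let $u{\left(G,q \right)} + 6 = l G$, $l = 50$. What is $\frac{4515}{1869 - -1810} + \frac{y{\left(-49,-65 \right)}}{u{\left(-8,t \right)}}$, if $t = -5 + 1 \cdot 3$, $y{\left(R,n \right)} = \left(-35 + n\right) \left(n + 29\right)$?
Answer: $- \frac{5705655}{746837} \approx -7.6398$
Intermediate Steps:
$y{\left(R,n \right)} = \left(-35 + n\right) \left(29 + n\right)$
$t = -2$ ($t = -5 + 3 = -2$)
$u{\left(G,q \right)} = -6 + 50 G$
$\frac{4515}{1869 - -1810} + \frac{y{\left(-49,-65 \right)}}{u{\left(-8,t \right)}} = \frac{4515}{1869 - -1810} + \frac{-1015 + \left(-65\right)^{2} - -390}{-6 + 50 \left(-8\right)} = \frac{4515}{1869 + 1810} + \frac{-1015 + 4225 + 390}{-6 - 400} = \frac{4515}{3679} + \frac{3600}{-406} = 4515 \cdot \frac{1}{3679} + 3600 \left(- \frac{1}{406}\right) = \frac{4515}{3679} - \frac{1800}{203} = - \frac{5705655}{746837}$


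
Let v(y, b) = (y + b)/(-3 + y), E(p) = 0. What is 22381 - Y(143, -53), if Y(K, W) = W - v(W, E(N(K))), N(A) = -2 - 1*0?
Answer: 1256357/56 ≈ 22435.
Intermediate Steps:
N(A) = -2 (N(A) = -2 + 0 = -2)
v(y, b) = (b + y)/(-3 + y)
Y(K, W) = W - W/(-3 + W) (Y(K, W) = W - (0 + W)/(-3 + W) = W - W/(-3 + W))
22381 - Y(143, -53) = 22381 - (-53)*(-4 - 53)/(-3 - 53) = 22381 - (-53)*(-57)/(-56) = 22381 - (-53)*(-1)*(-57)/56 = 22381 - 1*(-3021/56) = 22381 + 3021/56 = 1256357/56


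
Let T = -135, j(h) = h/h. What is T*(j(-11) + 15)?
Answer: -2160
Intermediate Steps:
j(h) = 1
T*(j(-11) + 15) = -135*(1 + 15) = -135*16 = -2160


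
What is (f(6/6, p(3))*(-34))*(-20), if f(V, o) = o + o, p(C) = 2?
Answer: 2720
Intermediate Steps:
f(V, o) = 2*o
(f(6/6, p(3))*(-34))*(-20) = ((2*2)*(-34))*(-20) = (4*(-34))*(-20) = -136*(-20) = 2720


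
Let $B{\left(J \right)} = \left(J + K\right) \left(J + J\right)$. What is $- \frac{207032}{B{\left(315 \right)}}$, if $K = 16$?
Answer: $- \frac{14788}{14895} \approx -0.99282$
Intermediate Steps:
$B{\left(J \right)} = 2 J \left(16 + J\right)$ ($B{\left(J \right)} = \left(J + 16\right) \left(J + J\right) = \left(16 + J\right) 2 J = 2 J \left(16 + J\right)$)
$- \frac{207032}{B{\left(315 \right)}} = - \frac{207032}{2 \cdot 315 \left(16 + 315\right)} = - \frac{207032}{2 \cdot 315 \cdot 331} = - \frac{207032}{208530} = \left(-207032\right) \frac{1}{208530} = - \frac{14788}{14895}$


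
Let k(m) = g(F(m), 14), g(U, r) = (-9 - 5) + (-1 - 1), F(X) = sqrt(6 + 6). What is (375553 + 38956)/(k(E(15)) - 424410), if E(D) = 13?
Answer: -414509/424426 ≈ -0.97663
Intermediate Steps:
F(X) = 2*sqrt(3) (F(X) = sqrt(12) = 2*sqrt(3))
g(U, r) = -16 (g(U, r) = -14 - 2 = -16)
k(m) = -16
(375553 + 38956)/(k(E(15)) - 424410) = (375553 + 38956)/(-16 - 424410) = 414509/(-424426) = 414509*(-1/424426) = -414509/424426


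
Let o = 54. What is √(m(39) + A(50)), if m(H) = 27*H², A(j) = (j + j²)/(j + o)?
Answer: 19*√76947/26 ≈ 202.71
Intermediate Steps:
A(j) = (j + j²)/(54 + j) (A(j) = (j + j²)/(j + 54) = (j + j²)/(54 + j))
√(m(39) + A(50)) = √(27*39² + 50*(1 + 50)/(54 + 50)) = √(27*1521 + 50*51/104) = √(41067 + 50*(1/104)*51) = √(41067 + 1275/52) = √(2136759/52) = 19*√76947/26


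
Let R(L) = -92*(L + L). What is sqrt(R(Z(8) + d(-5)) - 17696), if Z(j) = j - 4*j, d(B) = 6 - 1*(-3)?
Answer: 2*I*sqrt(3734) ≈ 122.21*I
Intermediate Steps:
d(B) = 9 (d(B) = 6 + 3 = 9)
Z(j) = -3*j
R(L) = -184*L
sqrt(R(Z(8) + d(-5)) - 17696) = sqrt(-184*(-3*8 + 9) - 17696) = sqrt(-184*(-24 + 9) - 17696) = sqrt(-184*(-15) - 17696) = sqrt(2760 - 17696) = sqrt(-14936) = 2*I*sqrt(3734)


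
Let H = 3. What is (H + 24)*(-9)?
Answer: -243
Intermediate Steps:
(H + 24)*(-9) = (3 + 24)*(-9) = 27*(-9) = -243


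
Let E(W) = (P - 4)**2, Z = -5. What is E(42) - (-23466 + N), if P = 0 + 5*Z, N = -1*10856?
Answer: 35163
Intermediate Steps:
N = -10856
P = -25 (P = 0 + 5*(-5) = 0 - 25 = -25)
E(W) = 841 (E(W) = (-25 - 4)**2 = (-29)**2 = 841)
E(42) - (-23466 + N) = 841 - (-23466 - 10856) = 841 - 1*(-34322) = 841 + 34322 = 35163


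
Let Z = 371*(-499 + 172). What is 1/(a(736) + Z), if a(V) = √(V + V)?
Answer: -121317/14717813017 - 8*√23/14717813017 ≈ -8.2455e-6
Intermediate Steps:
Z = -121317 (Z = 371*(-327) = -121317)
a(V) = √2*√V (a(V) = √(2*V) = √2*√V)
1/(a(736) + Z) = 1/(√2*√736 - 121317) = 1/(√2*(4*√46) - 121317) = 1/(8*√23 - 121317) = 1/(-121317 + 8*√23)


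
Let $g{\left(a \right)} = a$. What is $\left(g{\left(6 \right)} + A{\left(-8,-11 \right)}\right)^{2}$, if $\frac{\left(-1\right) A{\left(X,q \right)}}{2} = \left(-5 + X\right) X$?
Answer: $40804$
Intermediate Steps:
$A{\left(X,q \right)} = - 2 X \left(-5 + X\right)$ ($A{\left(X,q \right)} = - 2 \left(-5 + X\right) X = - 2 X \left(-5 + X\right)$)
$\left(g{\left(6 \right)} + A{\left(-8,-11 \right)}\right)^{2} = \left(6 + 2 \left(-8\right) \left(5 - -8\right)\right)^{2} = \left(6 + 2 \left(-8\right) \left(5 + 8\right)\right)^{2} = \left(6 + 2 \left(-8\right) 13\right)^{2} = \left(6 - 208\right)^{2} = \left(-202\right)^{2} = 40804$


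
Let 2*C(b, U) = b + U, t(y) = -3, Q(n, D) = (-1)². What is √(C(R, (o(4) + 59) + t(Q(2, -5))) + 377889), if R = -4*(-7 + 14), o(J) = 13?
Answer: √1511638/2 ≈ 614.74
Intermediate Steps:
Q(n, D) = 1
R = -28 (R = -4*7 = -28)
C(b, U) = U/2 + b/2 (C(b, U) = (b + U)/2 = (U + b)/2 = U/2 + b/2)
√(C(R, (o(4) + 59) + t(Q(2, -5))) + 377889) = √((((13 + 59) - 3)/2 + (½)*(-28)) + 377889) = √(((72 - 3)/2 - 14) + 377889) = √(((½)*69 - 14) + 377889) = √((69/2 - 14) + 377889) = √(41/2 + 377889) = √(755819/2) = √1511638/2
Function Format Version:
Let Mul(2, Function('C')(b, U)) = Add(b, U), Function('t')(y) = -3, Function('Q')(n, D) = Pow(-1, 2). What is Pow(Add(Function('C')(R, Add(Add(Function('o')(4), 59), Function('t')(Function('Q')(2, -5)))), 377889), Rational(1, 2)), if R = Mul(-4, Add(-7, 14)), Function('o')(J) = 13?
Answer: Mul(Rational(1, 2), Pow(1511638, Rational(1, 2))) ≈ 614.74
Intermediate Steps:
Function('Q')(n, D) = 1
R = -28 (R = Mul(-4, 7) = -28)
Function('C')(b, U) = Add(Mul(Rational(1, 2), U), Mul(Rational(1, 2), b)) (Function('C')(b, U) = Mul(Rational(1, 2), Add(b, U)) = Mul(Rational(1, 2), Add(U, b)) = Add(Mul(Rational(1, 2), U), Mul(Rational(1, 2), b)))
Pow(Add(Function('C')(R, Add(Add(Function('o')(4), 59), Function('t')(Function('Q')(2, -5)))), 377889), Rational(1, 2)) = Pow(Add(Add(Mul(Rational(1, 2), Add(Add(13, 59), -3)), Mul(Rational(1, 2), -28)), 377889), Rational(1, 2)) = Pow(Add(Add(Mul(Rational(1, 2), Add(72, -3)), -14), 377889), Rational(1, 2)) = Pow(Add(Add(Mul(Rational(1, 2), 69), -14), 377889), Rational(1, 2)) = Pow(Add(Add(Rational(69, 2), -14), 377889), Rational(1, 2)) = Pow(Add(Rational(41, 2), 377889), Rational(1, 2)) = Pow(Rational(755819, 2), Rational(1, 2)) = Mul(Rational(1, 2), Pow(1511638, Rational(1, 2)))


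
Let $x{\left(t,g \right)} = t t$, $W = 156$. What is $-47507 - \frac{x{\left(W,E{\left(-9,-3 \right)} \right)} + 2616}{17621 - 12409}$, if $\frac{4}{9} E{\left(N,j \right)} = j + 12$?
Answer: $- \frac{61908359}{1303} \approx -47512.0$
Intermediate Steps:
$E{\left(N,j \right)} = 27 + \frac{9 j}{4}$ ($E{\left(N,j \right)} = \frac{9 \left(j + 12\right)}{4} = \frac{9 \left(12 + j\right)}{4} = 27 + \frac{9 j}{4}$)
$x{\left(t,g \right)} = t^{2}$
$-47507 - \frac{x{\left(W,E{\left(-9,-3 \right)} \right)} + 2616}{17621 - 12409} = -47507 - \frac{156^{2} + 2616}{17621 - 12409} = -47507 - \frac{24336 + 2616}{17621 - 12409} = -47507 - \frac{26952}{17621 - 12409} = -47507 - \frac{26952}{5212} = -47507 - 26952 \cdot \frac{1}{5212} = -47507 - \frac{6738}{1303} = - \frac{61908359}{1303}$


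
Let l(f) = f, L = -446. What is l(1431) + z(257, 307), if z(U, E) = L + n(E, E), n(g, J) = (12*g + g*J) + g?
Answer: 99225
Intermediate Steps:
n(g, J) = 13*g + J*g (n(g, J) = (12*g + J*g) + g = 13*g + J*g)
z(U, E) = -446 + E*(13 + E)
l(1431) + z(257, 307) = 1431 + (-446 + 307*(13 + 307)) = 1431 + (-446 + 307*320) = 1431 + (-446 + 98240) = 1431 + 97794 = 99225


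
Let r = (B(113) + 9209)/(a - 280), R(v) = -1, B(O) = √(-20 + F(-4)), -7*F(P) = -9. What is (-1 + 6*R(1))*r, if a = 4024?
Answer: -64463/3744 - I*√917/3744 ≈ -17.218 - 0.0080881*I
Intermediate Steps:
F(P) = 9/7 (F(P) = -⅐*(-9) = 9/7)
B(O) = I*√917/7 (B(O) = √(-20 + 9/7) = √(-131/7) = I*√917/7)
r = 9209/3744 + I*√917/26208 (r = (I*√917/7 + 9209)/(4024 - 280) = (9209 + I*√917/7)/3744 = (9209 + I*√917/7)*(1/3744) = 9209/3744 + I*√917/26208 ≈ 2.4597 + 0.0011554*I)
(-1 + 6*R(1))*r = (-1 + 6*(-1))*(9209/3744 + I*√917/26208) = (-1 - 6)*(9209/3744 + I*√917/26208) = -7*(9209/3744 + I*√917/26208) = -64463/3744 - I*√917/3744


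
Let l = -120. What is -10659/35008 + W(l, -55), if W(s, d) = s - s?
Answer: -10659/35008 ≈ -0.30447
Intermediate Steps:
W(s, d) = 0
-10659/35008 + W(l, -55) = -10659/35008 + 0 = -10659/35008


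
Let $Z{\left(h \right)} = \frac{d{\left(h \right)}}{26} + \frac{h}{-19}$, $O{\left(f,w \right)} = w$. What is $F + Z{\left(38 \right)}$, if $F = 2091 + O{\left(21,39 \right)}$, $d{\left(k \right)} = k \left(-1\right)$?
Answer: $\frac{27645}{13} \approx 2126.5$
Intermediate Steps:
$d{\left(k \right)} = - k$
$F = 2130$ ($F = 2091 + 39 = 2130$)
$Z{\left(h \right)} = - \frac{45 h}{494}$ ($Z{\left(h \right)} = \frac{\left(-1\right) h}{26} + \frac{h}{-19} = - h \frac{1}{26} + h \left(- \frac{1}{19}\right) = - \frac{h}{26} - \frac{h}{19} = - \frac{45 h}{494}$)
$F + Z{\left(38 \right)} = 2130 - \frac{45}{13} = \frac{27645}{13}$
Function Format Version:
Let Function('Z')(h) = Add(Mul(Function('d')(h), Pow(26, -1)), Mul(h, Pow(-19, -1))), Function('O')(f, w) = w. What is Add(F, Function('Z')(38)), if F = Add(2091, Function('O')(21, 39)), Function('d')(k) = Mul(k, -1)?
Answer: Rational(27645, 13) ≈ 2126.5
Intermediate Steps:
Function('d')(k) = Mul(-1, k)
F = 2130 (F = Add(2091, 39) = 2130)
Function('Z')(h) = Mul(Rational(-45, 494), h) (Function('Z')(h) = Add(Mul(Mul(-1, h), Pow(26, -1)), Mul(h, Pow(-19, -1))) = Add(Mul(Mul(-1, h), Rational(1, 26)), Mul(h, Rational(-1, 19))) = Add(Mul(Rational(-1, 26), h), Mul(Rational(-1, 19), h)) = Mul(Rational(-45, 494), h))
Add(F, Function('Z')(38)) = Add(2130, Mul(Rational(-45, 494), 38)) = Add(2130, Rational(-45, 13)) = Rational(27645, 13)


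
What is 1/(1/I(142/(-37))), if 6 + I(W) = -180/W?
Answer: 2904/71 ≈ 40.901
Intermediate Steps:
I(W) = -6 - 180/W
1/(1/I(142/(-37))) = 1/(1/(-6 - 180/(142/(-37)))) = 1/(1/(-6 - 180/(142*(-1/37)))) = 1/(1/(-6 - 180/(-142/37))) = 1/(1/(-6 - 180*(-37/142))) = 1/(1/(-6 + 3330/71)) = 1/(1/(2904/71)) = 1/(71/2904) = 2904/71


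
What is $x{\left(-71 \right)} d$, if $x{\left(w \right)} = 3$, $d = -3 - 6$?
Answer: $-27$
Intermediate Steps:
$d = -9$ ($d = -3 - 6 = -9$)
$x{\left(-71 \right)} d = 3 \left(-9\right) = -27$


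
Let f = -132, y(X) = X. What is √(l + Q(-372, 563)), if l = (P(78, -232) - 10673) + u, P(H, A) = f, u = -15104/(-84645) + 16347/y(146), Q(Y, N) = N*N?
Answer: √577479381060029030/1373130 ≈ 553.42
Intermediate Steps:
Q(Y, N) = N²
u = 1385896999/12358170 (u = -15104/(-84645) + 16347/146 = -15104*(-1/84645) + 16347*(1/146) = 15104/84645 + 16347/146 = 1385896999/12358170 ≈ 112.14)
P(H, A) = -132
l = -132144129851/12358170 (l = (-132 - 10673) + 1385896999/12358170 = -10805 + 1385896999/12358170 = -132144129851/12358170 ≈ -10693.)
√(l + Q(-372, 563)) = √(-132144129851/12358170 + 563²) = √(-132144129851/12358170 + 316969) = √(3785012656879/12358170) = √577479381060029030/1373130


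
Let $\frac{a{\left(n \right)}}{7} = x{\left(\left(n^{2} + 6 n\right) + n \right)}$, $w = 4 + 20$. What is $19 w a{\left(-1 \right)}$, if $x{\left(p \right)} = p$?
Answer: $-19152$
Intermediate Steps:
$w = 24$
$a{\left(n \right)} = 7 n^{2} + 49 n$ ($a{\left(n \right)} = 7 \left(\left(n^{2} + 6 n\right) + n\right) = 7 \left(n^{2} + 7 n\right) = 7 n^{2} + 49 n$)
$19 w a{\left(-1 \right)} = 19 \cdot 24 \cdot 7 \left(-1\right) \left(7 - 1\right) = 456 \cdot 7 \left(-1\right) 6 = 456 \left(-42\right) = -19152$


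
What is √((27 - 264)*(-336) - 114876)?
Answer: 6*I*√979 ≈ 187.73*I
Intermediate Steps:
√((27 - 264)*(-336) - 114876) = √(-237*(-336) - 114876) = √(79632 - 114876) = √(-35244) = 6*I*√979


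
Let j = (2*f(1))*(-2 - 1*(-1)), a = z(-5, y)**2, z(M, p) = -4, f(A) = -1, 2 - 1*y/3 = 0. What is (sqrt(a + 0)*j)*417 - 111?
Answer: 3225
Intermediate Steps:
y = 6 (y = 6 - 3*0 = 6 + 0 = 6)
a = 16 (a = (-4)**2 = 16)
j = 2 (j = (2*(-1))*(-2 - 1*(-1)) = -2*(-2 + 1) = -2*(-1) = 2)
(sqrt(a + 0)*j)*417 - 111 = (sqrt(16 + 0)*2)*417 - 111 = (sqrt(16)*2)*417 - 111 = (4*2)*417 - 111 = 8*417 - 111 = 3336 - 111 = 3225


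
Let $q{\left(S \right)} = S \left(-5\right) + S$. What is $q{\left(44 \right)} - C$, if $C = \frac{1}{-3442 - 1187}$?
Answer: $- \frac{814703}{4629} \approx -176.0$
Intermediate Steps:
$C = - \frac{1}{4629}$ ($C = \frac{1}{-4629} = - \frac{1}{4629} \approx -0.00021603$)
$q{\left(S \right)} = - 4 S$ ($q{\left(S \right)} = - 5 S + S = - 4 S$)
$q{\left(44 \right)} - C = \left(-4\right) 44 - - \frac{1}{4629} = -176 + \frac{1}{4629} = - \frac{814703}{4629}$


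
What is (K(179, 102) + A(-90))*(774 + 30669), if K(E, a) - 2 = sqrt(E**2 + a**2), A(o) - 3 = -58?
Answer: -1666479 + 31443*sqrt(42445) ≈ 4.8115e+6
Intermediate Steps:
A(o) = -55 (A(o) = 3 - 58 = -55)
K(E, a) = 2 + sqrt(E**2 + a**2)
(K(179, 102) + A(-90))*(774 + 30669) = ((2 + sqrt(179**2 + 102**2)) - 55)*(774 + 30669) = ((2 + sqrt(32041 + 10404)) - 55)*31443 = ((2 + sqrt(42445)) - 55)*31443 = (-53 + sqrt(42445))*31443 = -1666479 + 31443*sqrt(42445)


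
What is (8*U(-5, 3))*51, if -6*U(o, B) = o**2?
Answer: -1700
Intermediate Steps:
U(o, B) = -o**2/6
(8*U(-5, 3))*51 = (8*(-1/6*(-5)**2))*51 = (8*(-1/6*25))*51 = (8*(-25/6))*51 = -100/3*51 = -1700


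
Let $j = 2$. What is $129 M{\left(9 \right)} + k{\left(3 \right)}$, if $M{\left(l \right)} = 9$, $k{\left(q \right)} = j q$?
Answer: $1167$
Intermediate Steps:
$k{\left(q \right)} = 2 q$
$129 M{\left(9 \right)} + k{\left(3 \right)} = 129 \cdot 9 + 2 \cdot 3 = 1161 + 6 = 1167$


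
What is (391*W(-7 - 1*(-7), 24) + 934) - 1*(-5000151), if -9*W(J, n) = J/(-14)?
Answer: 5001085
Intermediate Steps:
W(J, n) = J/126 (W(J, n) = -J/(9*(-14)) = -J*(-1)/(9*14) = -(-1)*J/126 = J/126)
(391*W(-7 - 1*(-7), 24) + 934) - 1*(-5000151) = (391*((-7 - 1*(-7))/126) + 934) - 1*(-5000151) = (391*((-7 + 7)/126) + 934) + 5000151 = (391*((1/126)*0) + 934) + 5000151 = (391*0 + 934) + 5000151 = (0 + 934) + 5000151 = 934 + 5000151 = 5001085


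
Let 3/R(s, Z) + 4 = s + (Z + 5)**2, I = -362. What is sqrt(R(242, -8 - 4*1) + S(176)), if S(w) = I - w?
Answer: I*sqrt(44313661)/287 ≈ 23.195*I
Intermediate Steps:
S(w) = -362 - w
R(s, Z) = 3/(-4 + s + (5 + Z)**2) (R(s, Z) = 3/(-4 + (s + (Z + 5)**2)) = 3/(-4 + (s + (5 + Z)**2)) = 3/(-4 + s + (5 + Z)**2))
sqrt(R(242, -8 - 4*1) + S(176)) = sqrt(3/(-4 + 242 + (5 + (-8 - 4*1))**2) + (-362 - 1*176)) = sqrt(3/(-4 + 242 + (5 + (-8 - 4))**2) + (-362 - 176)) = sqrt(3/(-4 + 242 + (5 - 12)**2) - 538) = sqrt(3/(-4 + 242 + (-7)**2) - 538) = sqrt(3/(-4 + 242 + 49) - 538) = sqrt(3/287 - 538) = sqrt(-154403/287) = I*sqrt(44313661)/287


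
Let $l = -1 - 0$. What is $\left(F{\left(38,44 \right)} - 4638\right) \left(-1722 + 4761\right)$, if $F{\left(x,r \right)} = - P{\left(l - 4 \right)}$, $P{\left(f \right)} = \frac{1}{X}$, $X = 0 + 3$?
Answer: $-14095895$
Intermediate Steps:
$l = -1$ ($l = -1 + 0 = -1$)
$X = 3$
$P{\left(f \right)} = \frac{1}{3}$
$F{\left(x,r \right)} = - \frac{1}{3}$ ($F{\left(x,r \right)} = \left(-1\right) \frac{1}{3} = - \frac{1}{3}$)
$\left(F{\left(38,44 \right)} - 4638\right) \left(-1722 + 4761\right) = \left(- \frac{1}{3} - 4638\right) \left(-1722 + 4761\right) = \left(- \frac{13915}{3}\right) 3039 = -14095895$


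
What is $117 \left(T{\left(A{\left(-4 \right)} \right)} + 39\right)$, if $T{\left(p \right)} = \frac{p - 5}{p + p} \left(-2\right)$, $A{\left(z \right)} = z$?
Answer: $\frac{17199}{4} \approx 4299.8$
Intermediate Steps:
$T{\left(p \right)} = - \frac{-5 + p}{p}$ ($T{\left(p \right)} = \frac{-5 + p}{2 p} \left(-2\right) = - \frac{-5 + p}{p}$)
$117 \left(T{\left(A{\left(-4 \right)} \right)} + 39\right) = 117 \left(\frac{5 - -4}{-4} + 39\right) = 117 \left(- \frac{5 + 4}{4} + 39\right) = 117 \left(\left(- \frac{1}{4}\right) 9 + 39\right) = 117 \left(- \frac{9}{4} + 39\right) = 117 \cdot \frac{147}{4} = \frac{17199}{4}$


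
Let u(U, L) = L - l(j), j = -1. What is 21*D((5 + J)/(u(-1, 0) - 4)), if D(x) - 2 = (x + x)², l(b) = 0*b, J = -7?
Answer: 63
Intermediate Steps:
l(b) = 0
u(U, L) = L (u(U, L) = L - 1*0 = L + 0 = L)
D(x) = 2 + 4*x² (D(x) = 2 + (x + x)² = 2 + (2*x)² = 2 + 4*x²)
21*D((5 + J)/(u(-1, 0) - 4)) = 21*(2 + 4*((5 - 7)/(0 - 4))²) = 21*(2 + 4*(-2/(-4))²) = 21*(2 + 4*(-2*(-¼))²) = 21*(2 + 4*(½)²) = 21*(2 + 4*(¼)) = 21*(2 + 1) = 21*3 = 63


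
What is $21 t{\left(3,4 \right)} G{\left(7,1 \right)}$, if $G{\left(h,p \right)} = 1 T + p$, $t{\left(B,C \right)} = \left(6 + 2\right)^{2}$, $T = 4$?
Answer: $6720$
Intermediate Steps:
$t{\left(B,C \right)} = 64$ ($t{\left(B,C \right)} = 8^{2} = 64$)
$G{\left(h,p \right)} = 4 + p$ ($G{\left(h,p \right)} = 1 \cdot 4 + p = 4 + p$)
$21 t{\left(3,4 \right)} G{\left(7,1 \right)} = 21 \cdot 64 \left(4 + 1\right) = 1344 \cdot 5 = 6720$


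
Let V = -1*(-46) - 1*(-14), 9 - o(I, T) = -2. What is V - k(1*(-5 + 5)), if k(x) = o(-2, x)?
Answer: 49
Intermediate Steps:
o(I, T) = 11 (o(I, T) = 9 - 1*(-2) = 9 + 2 = 11)
k(x) = 11
V = 60 (V = 46 + 14 = 60)
V - k(1*(-5 + 5)) = 60 - 1*11 = 60 - 11 = 49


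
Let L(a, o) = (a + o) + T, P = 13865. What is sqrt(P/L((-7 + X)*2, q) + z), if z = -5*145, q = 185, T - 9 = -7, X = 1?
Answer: I*sqrt(791070)/35 ≈ 25.412*I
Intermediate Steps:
T = 2 (T = 9 - 7 = 2)
L(a, o) = 2 + a + o (L(a, o) = (a + o) + 2 = 2 + a + o)
z = -725
sqrt(P/L((-7 + X)*2, q) + z) = sqrt(13865/(2 + (-7 + 1)*2 + 185) - 725) = sqrt(13865/(2 - 6*2 + 185) - 725) = sqrt(13865/(2 - 12 + 185) - 725) = sqrt(13865/175 - 725) = sqrt(13865*(1/175) - 725) = sqrt(2773/35 - 725) = sqrt(-22602/35) = I*sqrt(791070)/35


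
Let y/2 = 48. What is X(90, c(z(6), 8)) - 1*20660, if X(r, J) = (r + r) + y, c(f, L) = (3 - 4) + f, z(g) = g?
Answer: -20384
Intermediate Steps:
y = 96 (y = 2*48 = 96)
c(f, L) = -1 + f
X(r, J) = 96 + 2*r (X(r, J) = (r + r) + 96 = 2*r + 96 = 96 + 2*r)
X(90, c(z(6), 8)) - 1*20660 = (96 + 2*90) - 1*20660 = (96 + 180) - 20660 = 276 - 20660 = -20384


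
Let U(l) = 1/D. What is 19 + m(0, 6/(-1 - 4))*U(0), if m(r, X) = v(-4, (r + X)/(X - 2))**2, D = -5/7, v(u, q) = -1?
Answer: 88/5 ≈ 17.600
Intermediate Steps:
D = -5/7 (D = -5*1/7 = -5/7 ≈ -0.71429)
U(l) = -7/5 (U(l) = 1/(-5/7) = -7/5)
m(r, X) = 1 (m(r, X) = (-1)**2 = 1)
19 + m(0, 6/(-1 - 4))*U(0) = 19 + 1*(-7/5) = 19 - 7/5 = 88/5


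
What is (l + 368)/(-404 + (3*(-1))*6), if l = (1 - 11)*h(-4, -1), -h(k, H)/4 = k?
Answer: -104/211 ≈ -0.49289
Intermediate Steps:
h(k, H) = -4*k
l = -160 (l = (1 - 11)*(-4*(-4)) = -10*16 = -160)
(l + 368)/(-404 + (3*(-1))*6) = (-160 + 368)/(-404 + (3*(-1))*6) = 208/(-404 - 3*6) = 208/(-404 - 18) = 208/(-422) = 208*(-1/422) = -104/211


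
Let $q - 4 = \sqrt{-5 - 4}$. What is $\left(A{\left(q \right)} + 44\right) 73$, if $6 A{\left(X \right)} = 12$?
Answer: $3358$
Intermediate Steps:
$q = 4 + 3 i$ ($q = 4 + \sqrt{-5 - 4} = 4 + \sqrt{-9} = 4 + 3 i \approx 4.0 + 3.0 i$)
$A{\left(X \right)} = 2$ ($A{\left(X \right)} = \frac{1}{6} \cdot 12 = 2$)
$\left(A{\left(q \right)} + 44\right) 73 = \left(2 + 44\right) 73 = 46 \cdot 73 = 3358$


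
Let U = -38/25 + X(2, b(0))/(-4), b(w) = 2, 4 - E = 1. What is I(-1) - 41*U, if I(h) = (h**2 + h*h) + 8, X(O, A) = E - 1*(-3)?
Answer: 6691/50 ≈ 133.82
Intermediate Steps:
E = 3 (E = 4 - 1*1 = 4 - 1 = 3)
X(O, A) = 6 (X(O, A) = 3 - 1*(-3) = 3 + 3 = 6)
I(h) = 8 + 2*h**2 (I(h) = (h**2 + h**2) + 8 = 2*h**2 + 8 = 8 + 2*h**2)
U = -151/50 (U = -38/25 + 6/(-4) = -38*1/25 + 6*(-1/4) = -38/25 - 3/2 = -151/50 ≈ -3.0200)
I(-1) - 41*U = (8 + 2*(-1)**2) - 41*(-151/50) = (8 + 2*1) + 6191/50 = (8 + 2) + 6191/50 = 10 + 6191/50 = 6691/50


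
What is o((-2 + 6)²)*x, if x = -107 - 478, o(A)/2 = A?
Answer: -18720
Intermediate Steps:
o(A) = 2*A
x = -585
o((-2 + 6)²)*x = (2*(-2 + 6)²)*(-585) = (2*4²)*(-585) = (2*16)*(-585) = 32*(-585) = -18720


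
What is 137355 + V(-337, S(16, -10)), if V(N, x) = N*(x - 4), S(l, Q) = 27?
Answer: 129604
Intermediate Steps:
V(N, x) = N*(-4 + x)
137355 + V(-337, S(16, -10)) = 137355 - 337*(-4 + 27) = 137355 - 337*23 = 137355 - 7751 = 129604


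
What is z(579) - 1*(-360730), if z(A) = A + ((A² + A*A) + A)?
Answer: 1032370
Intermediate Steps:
z(A) = 2*A + 2*A² (z(A) = A + ((A² + A²) + A) = A + (2*A² + A) = A + (A + 2*A²) = 2*A + 2*A²)
z(579) - 1*(-360730) = 2*579*(1 + 579) - 1*(-360730) = 2*579*580 + 360730 = 671640 + 360730 = 1032370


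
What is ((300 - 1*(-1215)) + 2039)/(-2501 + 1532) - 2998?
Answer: -2908616/969 ≈ -3001.7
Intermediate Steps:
((300 - 1*(-1215)) + 2039)/(-2501 + 1532) - 2998 = ((300 + 1215) + 2039)/(-969) - 2998 = (1515 + 2039)*(-1/969) - 2998 = 3554*(-1/969) - 2998 = -3554/969 - 2998 = -2908616/969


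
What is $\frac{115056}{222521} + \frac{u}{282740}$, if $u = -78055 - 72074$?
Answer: $- \frac{875921769}{62915587540} \approx -0.013922$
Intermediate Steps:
$u = -150129$ ($u = -78055 - 72074 = -150129$)
$\frac{115056}{222521} + \frac{u}{282740} = \frac{115056}{222521} - \frac{150129}{282740} = - \frac{875921769}{62915587540}$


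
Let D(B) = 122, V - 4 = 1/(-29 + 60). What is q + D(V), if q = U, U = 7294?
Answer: 7416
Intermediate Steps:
V = 125/31 (V = 4 + 1/(-29 + 60) = 4 + 1/31 = 125/31 ≈ 4.0323)
q = 7294
q + D(V) = 7294 + 122 = 7416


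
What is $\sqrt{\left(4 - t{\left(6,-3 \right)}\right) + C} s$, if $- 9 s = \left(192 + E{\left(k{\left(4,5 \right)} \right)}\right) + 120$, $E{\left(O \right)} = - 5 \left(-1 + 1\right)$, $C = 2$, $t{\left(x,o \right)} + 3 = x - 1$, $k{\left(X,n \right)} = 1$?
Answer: $- \frac{208}{3} \approx -69.333$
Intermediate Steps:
$t{\left(x,o \right)} = -4 + x$ ($t{\left(x,o \right)} = -3 + \left(x - 1\right) = -3 + \left(-1 + x\right) = -4 + x$)
$E{\left(O \right)} = 0$ ($E{\left(O \right)} = \left(-5\right) 0 = 0$)
$s = - \frac{104}{3}$ ($s = - \frac{\left(192 + 0\right) + 120}{9} = - \frac{192 + 120}{9} = \left(- \frac{1}{9}\right) 312 = - \frac{104}{3} \approx -34.667$)
$\sqrt{\left(4 - t{\left(6,-3 \right)}\right) + C} s = \sqrt{\left(4 - \left(-4 + 6\right)\right) + 2} \left(- \frac{104}{3}\right) = \sqrt{\left(4 - 2\right) + 2} \left(- \frac{104}{3}\right) = \sqrt{2 + 2} \left(- \frac{104}{3}\right) = \sqrt{4} \left(- \frac{104}{3}\right) = 2 \left(- \frac{104}{3}\right) = - \frac{208}{3}$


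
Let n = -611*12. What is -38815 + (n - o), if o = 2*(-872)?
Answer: -44403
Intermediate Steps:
n = -7332
o = -1744
-38815 + (n - o) = -38815 + (-7332 - 1*(-1744)) = -38815 + (-7332 + 1744) = -38815 - 5588 = -44403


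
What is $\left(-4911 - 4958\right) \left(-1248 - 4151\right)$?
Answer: $53282731$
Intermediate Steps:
$\left(-4911 - 4958\right) \left(-1248 - 4151\right) = \left(-9869\right) \left(-5399\right) = 53282731$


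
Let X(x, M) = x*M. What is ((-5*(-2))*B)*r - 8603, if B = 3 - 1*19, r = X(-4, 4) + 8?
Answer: -7323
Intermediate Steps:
X(x, M) = M*x
r = -8 (r = 4*(-4) + 8 = -16 + 8 = -8)
B = -16 (B = 3 - 19 = -16)
((-5*(-2))*B)*r - 8603 = (-5*(-2)*(-16))*(-8) - 8603 = (10*(-16))*(-8) - 8603 = -160*(-8) - 8603 = 1280 - 8603 = -7323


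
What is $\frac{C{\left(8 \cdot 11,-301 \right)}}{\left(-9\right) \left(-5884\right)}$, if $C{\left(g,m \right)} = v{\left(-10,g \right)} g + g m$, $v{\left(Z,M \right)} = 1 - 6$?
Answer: $- \frac{748}{1471} \approx -0.5085$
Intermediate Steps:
$v{\left(Z,M \right)} = -5$
$C{\left(g,m \right)} = - 5 g + g m$
$\frac{C{\left(8 \cdot 11,-301 \right)}}{\left(-9\right) \left(-5884\right)} = \frac{8 \cdot 11 \left(-5 - 301\right)}{\left(-9\right) \left(-5884\right)} = \frac{88 \left(-306\right)}{52956} = \left(-26928\right) \frac{1}{52956} = - \frac{748}{1471}$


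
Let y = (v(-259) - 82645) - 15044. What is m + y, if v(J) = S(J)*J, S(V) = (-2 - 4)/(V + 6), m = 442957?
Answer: 87351250/253 ≈ 3.4526e+5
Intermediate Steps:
S(V) = -6/(6 + V)
v(J) = -6*J/(6 + J) (v(J) = (-6/(6 + J))*J = -6*J/(6 + J))
y = -24716871/253 (y = (-6*(-259)/(6 - 259) - 82645) - 15044 = (-6*(-259)/(-253) - 82645) - 15044 = (-6*(-259)*(-1/253) - 82645) - 15044 = (-1554/253 - 82645) - 15044 = -20910739/253 - 15044 = -24716871/253 ≈ -97695.)
m + y = 442957 - 24716871/253 = 87351250/253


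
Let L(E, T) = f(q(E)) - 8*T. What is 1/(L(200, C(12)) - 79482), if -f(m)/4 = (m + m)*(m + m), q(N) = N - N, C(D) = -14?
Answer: -1/79370 ≈ -1.2599e-5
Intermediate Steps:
q(N) = 0
f(m) = -16*m**2 (f(m) = -4*(m + m)*(m + m) = -4*2*m*2*m = -16*m**2)
L(E, T) = -8*T (L(E, T) = -16*0**2 - 8*T = -16*0 - 8*T = 0 - 8*T = -8*T)
1/(L(200, C(12)) - 79482) = 1/(-8*(-14) - 79482) = 1/(112 - 79482) = 1/(-79370) = -1/79370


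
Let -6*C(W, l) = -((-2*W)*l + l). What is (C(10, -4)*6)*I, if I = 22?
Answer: 1672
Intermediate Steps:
C(W, l) = l/6 - W*l/3 (C(W, l) = -(-1)*((-2*W)*l + l)/6 = -(-1)*(-2*W*l + l)/6 = -(-1)*(l - 2*W*l)/6 = -(-l + 2*W*l)/6 = l/6 - W*l/3)
(C(10, -4)*6)*I = (((⅙)*(-4)*(1 - 2*10))*6)*22 = (((⅙)*(-4)*(1 - 20))*6)*22 = (((⅙)*(-4)*(-19))*6)*22 = ((38/3)*6)*22 = 76*22 = 1672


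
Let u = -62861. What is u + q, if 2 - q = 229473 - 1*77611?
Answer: -214721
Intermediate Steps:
q = -151860 (q = 2 - (229473 - 1*77611) = 2 - (229473 - 77611) = 2 - 1*151862 = 2 - 151862 = -151860)
u + q = -62861 - 151860 = -214721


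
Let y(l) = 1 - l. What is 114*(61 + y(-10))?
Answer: 8208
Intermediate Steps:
114*(61 + y(-10)) = 114*(61 + (1 - 1*(-10))) = 114*(61 + (1 + 10)) = 114*(61 + 11) = 114*72 = 8208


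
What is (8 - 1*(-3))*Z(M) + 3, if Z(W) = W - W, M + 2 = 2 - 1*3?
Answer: 3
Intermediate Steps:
M = -3 (M = -2 + (2 - 1*3) = -2 + (2 - 3) = -2 - 1 = -3)
Z(W) = 0
(8 - 1*(-3))*Z(M) + 3 = (8 - 1*(-3))*0 + 3 = (8 + 3)*0 + 3 = 11*0 + 3 = 0 + 3 = 3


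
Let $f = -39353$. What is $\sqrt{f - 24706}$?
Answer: $i \sqrt{64059} \approx 253.1 i$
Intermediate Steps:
$\sqrt{f - 24706} = \sqrt{-39353 - 24706} = \sqrt{-64059} = i \sqrt{64059}$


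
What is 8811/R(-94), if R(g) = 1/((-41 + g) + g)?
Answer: -2017719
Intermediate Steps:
R(g) = 1/(-41 + 2*g)
8811/R(-94) = 8811/(1/(-41 + 2*(-94))) = 8811/(1/(-41 - 188)) = 8811/(1/(-229)) = 8811/(-1/229) = 8811*(-229) = -2017719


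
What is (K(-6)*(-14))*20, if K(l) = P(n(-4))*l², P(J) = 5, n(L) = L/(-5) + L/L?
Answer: -50400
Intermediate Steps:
n(L) = 1 - L/5 (n(L) = L*(-⅕) + 1 = -L/5 + 1 = 1 - L/5)
K(l) = 5*l²
(K(-6)*(-14))*20 = ((5*(-6)²)*(-14))*20 = ((5*36)*(-14))*20 = (180*(-14))*20 = -2520*20 = -50400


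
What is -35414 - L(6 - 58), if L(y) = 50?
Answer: -35464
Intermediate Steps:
-35414 - L(6 - 58) = -35414 - 1*50 = -35414 - 50 = -35464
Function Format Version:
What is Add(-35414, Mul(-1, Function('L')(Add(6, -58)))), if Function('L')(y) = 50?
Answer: -35464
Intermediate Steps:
Add(-35414, Mul(-1, Function('L')(Add(6, -58)))) = Add(-35414, Mul(-1, 50)) = Add(-35414, -50) = -35464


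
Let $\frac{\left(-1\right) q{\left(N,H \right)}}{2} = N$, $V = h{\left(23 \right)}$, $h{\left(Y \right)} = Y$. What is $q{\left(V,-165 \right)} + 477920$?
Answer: $477874$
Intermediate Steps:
$V = 23$
$q{\left(N,H \right)} = - 2 N$
$q{\left(V,-165 \right)} + 477920 = \left(-2\right) 23 + 477920 = -46 + 477920 = 477874$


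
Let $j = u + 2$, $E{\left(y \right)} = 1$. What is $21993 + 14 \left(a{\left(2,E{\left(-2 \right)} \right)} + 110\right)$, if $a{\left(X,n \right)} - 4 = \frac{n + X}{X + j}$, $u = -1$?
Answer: $23603$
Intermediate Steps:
$j = 1$ ($j = -1 + 2 = 1$)
$a{\left(X,n \right)} = 4 + \frac{X + n}{1 + X}$ ($a{\left(X,n \right)} = 4 + \frac{n + X}{X + 1} = 4 + \frac{X + n}{1 + X}$)
$21993 + 14 \left(a{\left(2,E{\left(-2 \right)} \right)} + 110\right) = 21993 + 14 \left(\frac{4 + 1 + 5 \cdot 2}{1 + 2} + 110\right) = 21993 + 14 \left(\frac{4 + 1 + 10}{3} + 110\right) = 21993 + 14 \left(\frac{1}{3} \cdot 15 + 110\right) = 21993 + 14 \left(5 + 110\right) = 21993 + 14 \cdot 115 = 21993 + 1610 = 23603$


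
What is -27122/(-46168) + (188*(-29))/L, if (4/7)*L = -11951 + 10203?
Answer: 167337067/70613956 ≈ 2.3697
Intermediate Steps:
L = -3059 (L = 7*(-11951 + 10203)/4 = (7/4)*(-1748) = -3059)
-27122/(-46168) + (188*(-29))/L = -27122/(-46168) + (188*(-29))/(-3059) = -27122*(-1/46168) - 5452*(-1/3059) = 13561/23084 + 5452/3059 = 167337067/70613956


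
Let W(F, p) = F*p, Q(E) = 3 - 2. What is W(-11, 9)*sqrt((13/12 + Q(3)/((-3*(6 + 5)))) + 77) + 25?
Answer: 25 - 3*sqrt(339999)/2 ≈ -849.64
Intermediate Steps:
Q(E) = 1
W(-11, 9)*sqrt((13/12 + Q(3)/((-3*(6 + 5)))) + 77) + 25 = (-11*9)*sqrt((13/12 + 1/(-3*(6 + 5))) + 77) + 25 = -99*sqrt((13*(1/12) + 1/(-3*11)) + 77) + 25 = -99*sqrt((13/12 + 1/(-33)) + 77) + 25 = -99*sqrt((13/12 + 1*(-1/33)) + 77) + 25 = -99*sqrt((13/12 - 1/33) + 77) + 25 = -99*sqrt(139/132 + 77) + 25 = -3*sqrt(339999)/2 + 25 = 25 - 3*sqrt(339999)/2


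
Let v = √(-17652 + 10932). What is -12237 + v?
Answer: -12237 + 8*I*√105 ≈ -12237.0 + 81.976*I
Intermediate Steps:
v = 8*I*√105 (v = √(-6720) = 8*I*√105 ≈ 81.976*I)
-12237 + v = -12237 + 8*I*√105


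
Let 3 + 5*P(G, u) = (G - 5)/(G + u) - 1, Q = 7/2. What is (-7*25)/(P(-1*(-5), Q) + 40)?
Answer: -125/28 ≈ -4.4643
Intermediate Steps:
Q = 7/2 (Q = 7*(½) = 7/2 ≈ 3.5000)
P(G, u) = -⅘ + (-5 + G)/(5*(G + u)) (P(G, u) = -⅗ + ((G - 5)/(G + u) - 1)/5 = -⅗ + ((-5 + G)/(G + u) - 1)/5 = -⅗ + (-1 + (-5 + G)/(G + u))/5 = -⅗ + (-⅕ + (-5 + G)/(5*(G + u))) = -⅘ + (-5 + G)/(5*(G + u)))
(-7*25)/(P(-1*(-5), Q) + 40) = (-7*25)/((-5 - 4*7/2 - (-3)*(-5))/(5*(-1*(-5) + 7/2)) + 40) = -175/((-5 - 14 - 3*5)/(5*(5 + 7/2)) + 40) = -175/((-5 - 14 - 15)/(5*(17/2)) + 40) = -175/((⅕)*(2/17)*(-34) + 40) = -175/(-⅘ + 40) = -175/196/5 = -175*5/196 = -125/28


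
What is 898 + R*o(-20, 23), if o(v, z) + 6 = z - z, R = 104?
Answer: 274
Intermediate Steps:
o(v, z) = -6 (o(v, z) = -6 + (z - z) = -6 + 0 = -6)
898 + R*o(-20, 23) = 898 + 104*(-6) = 898 - 624 = 274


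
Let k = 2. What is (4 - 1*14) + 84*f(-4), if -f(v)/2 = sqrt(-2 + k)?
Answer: -10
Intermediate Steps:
f(v) = 0 (f(v) = -2*sqrt(-2 + 2) = -2*sqrt(0) = -2*0 = 0)
(4 - 1*14) + 84*f(-4) = (4 - 1*14) + 84*0 = (4 - 14) + 0 = -10 + 0 = -10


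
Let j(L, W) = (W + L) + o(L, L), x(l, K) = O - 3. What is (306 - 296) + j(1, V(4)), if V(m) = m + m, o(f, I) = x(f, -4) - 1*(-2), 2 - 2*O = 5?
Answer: 33/2 ≈ 16.500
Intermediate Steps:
O = -3/2 (O = 1 - ½*5 = 1 - 5/2 = -3/2 ≈ -1.5000)
x(l, K) = -9/2 (x(l, K) = -3/2 - 3 = -9/2)
o(f, I) = -5/2 (o(f, I) = -9/2 - 1*(-2) = -9/2 + 2 = -5/2)
V(m) = 2*m
j(L, W) = -5/2 + L + W (j(L, W) = (W + L) - 5/2 = (L + W) - 5/2 = -5/2 + L + W)
(306 - 296) + j(1, V(4)) = (306 - 296) + (-5/2 + 1 + 2*4) = 10 + (-5/2 + 1 + 8) = 10 + 13/2 = 33/2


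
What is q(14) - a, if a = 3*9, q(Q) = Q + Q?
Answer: 1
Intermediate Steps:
q(Q) = 2*Q
a = 27
q(14) - a = 2*14 - 1*27 = 28 - 27 = 1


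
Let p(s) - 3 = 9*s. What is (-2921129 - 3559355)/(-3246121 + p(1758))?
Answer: 1620121/807574 ≈ 2.0062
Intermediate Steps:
p(s) = 3 + 9*s
(-2921129 - 3559355)/(-3246121 + p(1758)) = (-2921129 - 3559355)/(-3246121 + (3 + 9*1758)) = -6480484/(-3246121 + (3 + 15822)) = -6480484/(-3246121 + 15825) = -6480484/(-3230296) = -6480484*(-1/3230296) = 1620121/807574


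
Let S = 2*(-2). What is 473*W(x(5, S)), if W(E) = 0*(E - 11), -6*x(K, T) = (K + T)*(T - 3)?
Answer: 0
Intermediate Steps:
S = -4
x(K, T) = -(-3 + T)*(K + T)/6 (x(K, T) = -(K + T)*(T - 3)/6 = -(K + T)*(-3 + T)/6 = -(-3 + T)*(K + T)/6)
W(E) = 0 (W(E) = 0*(-11 + E) = 0)
473*W(x(5, S)) = 473*0 = 0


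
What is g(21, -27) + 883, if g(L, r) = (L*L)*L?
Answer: 10144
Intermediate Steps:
g(L, r) = L³ (g(L, r) = L²*L = L³)
g(21, -27) + 883 = 21³ + 883 = 9261 + 883 = 10144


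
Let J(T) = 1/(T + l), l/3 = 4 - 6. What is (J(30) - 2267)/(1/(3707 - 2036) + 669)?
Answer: -30304699/8943200 ≈ -3.3886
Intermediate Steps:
l = -6 (l = 3*(4 - 6) = 3*(-2) = -6)
J(T) = 1/(-6 + T) (J(T) = 1/(T - 6) = 1/(-6 + T))
(J(30) - 2267)/(1/(3707 - 2036) + 669) = (1/(-6 + 30) - 2267)/(1/(3707 - 2036) + 669) = (1/24 - 2267)/(1/1671 + 669) = -54407/(24*1117900/1671) = -54407/24*1671/1117900 = -30304699/8943200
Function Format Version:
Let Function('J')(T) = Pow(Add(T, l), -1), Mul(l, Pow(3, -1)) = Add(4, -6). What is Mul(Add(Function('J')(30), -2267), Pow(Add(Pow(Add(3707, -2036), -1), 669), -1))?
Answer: Rational(-30304699, 8943200) ≈ -3.3886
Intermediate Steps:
l = -6 (l = Mul(3, Add(4, -6)) = Mul(3, -2) = -6)
Function('J')(T) = Pow(Add(-6, T), -1) (Function('J')(T) = Pow(Add(T, -6), -1) = Pow(Add(-6, T), -1))
Mul(Add(Function('J')(30), -2267), Pow(Add(Pow(Add(3707, -2036), -1), 669), -1)) = Mul(Add(Pow(Add(-6, 30), -1), -2267), Pow(Add(Pow(Add(3707, -2036), -1), 669), -1)) = Mul(Add(Pow(24, -1), -2267), Pow(Add(Pow(1671, -1), 669), -1)) = Mul(Add(Rational(1, 24), -2267), Pow(Add(Rational(1, 1671), 669), -1)) = Mul(Rational(-54407, 24), Pow(Rational(1117900, 1671), -1)) = Mul(Rational(-54407, 24), Rational(1671, 1117900)) = Rational(-30304699, 8943200)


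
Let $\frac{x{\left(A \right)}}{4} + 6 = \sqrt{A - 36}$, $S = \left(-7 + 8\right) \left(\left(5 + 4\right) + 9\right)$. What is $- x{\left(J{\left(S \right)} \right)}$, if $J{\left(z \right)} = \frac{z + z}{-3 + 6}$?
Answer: $24 - 8 i \sqrt{6} \approx 24.0 - 19.596 i$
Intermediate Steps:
$S = 18$ ($S = 1 \left(9 + 9\right) = 1 \cdot 18 = 18$)
$J{\left(z \right)} = \frac{2 z}{3}$
$x{\left(A \right)} = -24 + 4 \sqrt{-36 + A}$ ($x{\left(A \right)} = -24 + 4 \sqrt{A - 36} = -24 + 4 \sqrt{-36 + A}$)
$- x{\left(J{\left(S \right)} \right)} = - (-24 + 4 \sqrt{-36 + \frac{2}{3} \cdot 18}) = - (-24 + 4 \sqrt{-36 + 12}) = - (-24 + 4 \sqrt{-24}) = - (-24 + 4 \cdot 2 i \sqrt{6}) = - (-24 + 8 i \sqrt{6}) = 24 - 8 i \sqrt{6}$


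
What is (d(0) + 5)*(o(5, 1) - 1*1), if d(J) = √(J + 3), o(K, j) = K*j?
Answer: 20 + 4*√3 ≈ 26.928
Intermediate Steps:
d(J) = √(3 + J)
(d(0) + 5)*(o(5, 1) - 1*1) = (√(3 + 0) + 5)*(5*1 - 1*1) = (√3 + 5)*(5 - 1) = (5 + √3)*4 = 20 + 4*√3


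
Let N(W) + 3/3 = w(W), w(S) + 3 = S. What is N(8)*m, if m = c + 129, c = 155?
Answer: 1136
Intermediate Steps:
w(S) = -3 + S
N(W) = -4 + W (N(W) = -1 + (-3 + W) = -4 + W)
m = 284 (m = 155 + 129 = 284)
N(8)*m = (-4 + 8)*284 = 4*284 = 1136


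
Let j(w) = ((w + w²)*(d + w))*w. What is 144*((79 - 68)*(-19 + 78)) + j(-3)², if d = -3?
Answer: 105120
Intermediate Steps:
j(w) = w*(-3 + w)*(w + w²) (j(w) = ((w + w²)*(-3 + w))*w = ((-3 + w)*(w + w²))*w = w*(-3 + w)*(w + w²))
144*((79 - 68)*(-19 + 78)) + j(-3)² = 144*((79 - 68)*(-19 + 78)) + ((-3)²*(-3 + (-3)² - 2*(-3)))² = 144*(11*59) + (9*(-3 + 9 + 6))² = 144*649 + (9*12)² = 93456 + 108² = 93456 + 11664 = 105120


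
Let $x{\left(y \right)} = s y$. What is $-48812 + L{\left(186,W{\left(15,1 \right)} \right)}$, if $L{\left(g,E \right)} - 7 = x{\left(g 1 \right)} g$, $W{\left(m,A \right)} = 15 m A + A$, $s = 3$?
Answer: $54983$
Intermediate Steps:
$x{\left(y \right)} = 3 y$
$W{\left(m,A \right)} = A + 15 A m$ ($W{\left(m,A \right)} = 15 A m + A = A + 15 A m$)
$L{\left(g,E \right)} = 7 + 3 g^{2}$ ($L{\left(g,E \right)} = 7 + 3 g 1 g = 7 + 3 g g = 7 + 3 g^{2}$)
$-48812 + L{\left(186,W{\left(15,1 \right)} \right)} = -48812 + \left(7 + 3 \cdot 186^{2}\right) = -48812 + \left(7 + 3 \cdot 34596\right) = -48812 + \left(7 + 103788\right) = -48812 + 103795 = 54983$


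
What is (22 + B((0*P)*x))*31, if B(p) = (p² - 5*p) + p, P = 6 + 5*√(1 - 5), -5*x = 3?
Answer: 682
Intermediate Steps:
x = -⅗ (x = -⅕*3 = -⅗ ≈ -0.60000)
P = 6 + 10*I (P = 6 + 5*√(-4) = 6 + 5*(2*I) = 6 + 10*I ≈ 6.0 + 10.0*I)
B(p) = p² - 4*p
(22 + B((0*P)*x))*31 = (22 + ((0*(6 + 10*I))*(-⅗))*(-4 + (0*(6 + 10*I))*(-⅗)))*31 = (22 + (0*(-⅗))*(-4 + 0*(-⅗)))*31 = (22 + 0*(-4 + 0))*31 = (22 + 0*(-4))*31 = (22 + 0)*31 = 22*31 = 682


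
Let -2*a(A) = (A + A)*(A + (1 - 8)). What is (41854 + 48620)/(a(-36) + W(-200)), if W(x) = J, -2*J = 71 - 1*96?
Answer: -180948/3071 ≈ -58.922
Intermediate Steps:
J = 25/2 (J = -(71 - 1*96)/2 = -(71 - 96)/2 = -½*(-25) = 25/2 ≈ 12.500)
W(x) = 25/2
a(A) = -A*(-7 + A) (a(A) = -(A + A)*(A + (1 - 8))/2 = -2*A*(A - 7)/2 = -2*A*(-7 + A)/2 = -A*(-7 + A))
(41854 + 48620)/(a(-36) + W(-200)) = (41854 + 48620)/(-36*(7 - 1*(-36)) + 25/2) = 90474/(-36*(7 + 36) + 25/2) = 90474/(-36*43 + 25/2) = 90474/(-1548 + 25/2) = 90474/(-3071/2) = 90474*(-2/3071) = -180948/3071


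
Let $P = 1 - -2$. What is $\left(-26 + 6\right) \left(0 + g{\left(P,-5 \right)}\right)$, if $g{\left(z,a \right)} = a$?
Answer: $100$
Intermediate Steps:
$P = 3$ ($P = 1 + 2 = 3$)
$\left(-26 + 6\right) \left(0 + g{\left(P,-5 \right)}\right) = \left(-26 + 6\right) \left(0 - 5\right) = \left(-20\right) \left(-5\right) = 100$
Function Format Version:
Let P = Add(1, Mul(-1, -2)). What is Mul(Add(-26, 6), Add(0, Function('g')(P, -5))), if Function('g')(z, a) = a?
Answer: 100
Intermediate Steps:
P = 3 (P = Add(1, 2) = 3)
Mul(Add(-26, 6), Add(0, Function('g')(P, -5))) = Mul(Add(-26, 6), Add(0, -5)) = Mul(-20, -5) = 100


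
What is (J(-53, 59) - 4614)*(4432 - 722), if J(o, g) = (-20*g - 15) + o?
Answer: -21748020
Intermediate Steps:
J(o, g) = -15 + o - 20*g (J(o, g) = (-15 - 20*g) + o = -15 + o - 20*g)
(J(-53, 59) - 4614)*(4432 - 722) = ((-15 - 53 - 20*59) - 4614)*(4432 - 722) = ((-15 - 53 - 1180) - 4614)*3710 = (-1248 - 4614)*3710 = -5862*3710 = -21748020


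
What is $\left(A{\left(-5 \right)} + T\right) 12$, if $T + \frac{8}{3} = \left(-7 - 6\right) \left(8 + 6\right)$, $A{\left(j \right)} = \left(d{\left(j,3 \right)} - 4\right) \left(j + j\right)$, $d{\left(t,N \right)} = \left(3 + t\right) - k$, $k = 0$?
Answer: $-1496$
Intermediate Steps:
$d{\left(t,N \right)} = 3 + t$ ($d{\left(t,N \right)} = \left(3 + t\right) - 0 = \left(3 + t\right) + 0 = 3 + t$)
$A{\left(j \right)} = 2 j \left(-1 + j\right)$ ($A{\left(j \right)} = \left(\left(3 + j\right) - 4\right) \left(j + j\right) = \left(-1 + j\right) 2 j = 2 j \left(-1 + j\right)$)
$T = - \frac{554}{3}$ ($T = - \frac{8}{3} + \left(-7 - 6\right) \left(8 + 6\right) = - \frac{8}{3} - 182 = - \frac{554}{3} \approx -184.67$)
$\left(A{\left(-5 \right)} + T\right) 12 = \left(2 \left(-5\right) \left(-1 - 5\right) - \frac{554}{3}\right) 12 = \left(2 \left(-5\right) \left(-6\right) - \frac{554}{3}\right) 12 = \left(60 - \frac{554}{3}\right) 12 = \left(- \frac{374}{3}\right) 12 = -1496$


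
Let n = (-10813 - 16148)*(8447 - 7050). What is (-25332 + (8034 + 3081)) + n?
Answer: -37678734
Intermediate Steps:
n = -37664517 (n = -26961*1397 = -37664517)
(-25332 + (8034 + 3081)) + n = (-25332 + (8034 + 3081)) - 37664517 = (-25332 + 11115) - 37664517 = -14217 - 37664517 = -37678734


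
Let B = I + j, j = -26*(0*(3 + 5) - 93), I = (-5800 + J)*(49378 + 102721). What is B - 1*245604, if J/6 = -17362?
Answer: -16726874414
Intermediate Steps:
J = -104172 (J = 6*(-17362) = -104172)
I = -16726631228 (I = (-5800 - 104172)*(49378 + 102721) = -109972*152099 = -16726631228)
j = 2418 (j = -26*(0*8 - 93) = -26*(0 - 93) = -26*(-93) = 2418)
B = -16726628810 (B = -16726631228 + 2418 = -16726628810)
B - 1*245604 = -16726628810 - 1*245604 = -16726628810 - 245604 = -16726874414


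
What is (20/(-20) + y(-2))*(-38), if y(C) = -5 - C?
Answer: 152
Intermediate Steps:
(20/(-20) + y(-2))*(-38) = (20/(-20) + (-5 - 1*(-2)))*(-38) = (20*(-1/20) + (-5 + 2))*(-38) = (-1 - 3)*(-38) = -4*(-38) = 152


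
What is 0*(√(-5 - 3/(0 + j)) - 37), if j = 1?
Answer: 0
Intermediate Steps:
0*(√(-5 - 3/(0 + j)) - 37) = 0*(√(-5 - 3/(0 + 1)) - 37) = 0*(√(-5 - 3/1) - 37) = 0*(√(-5 - 3*1) - 37) = 0*(√(-5 - 3) - 37) = 0*(√(-8) - 37) = 0*(2*I*√2 - 37) = 0*(-37 + 2*I*√2) = 0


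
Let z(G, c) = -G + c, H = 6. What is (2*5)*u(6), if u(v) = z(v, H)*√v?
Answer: 0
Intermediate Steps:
z(G, c) = c - G
u(v) = √v*(6 - v) (u(v) = (6 - v)*√v = √v*(6 - v))
(2*5)*u(6) = (2*5)*(√6*(6 - 1*6)) = 10*(√6*(6 - 6)) = 10*(√6*0) = 10*0 = 0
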